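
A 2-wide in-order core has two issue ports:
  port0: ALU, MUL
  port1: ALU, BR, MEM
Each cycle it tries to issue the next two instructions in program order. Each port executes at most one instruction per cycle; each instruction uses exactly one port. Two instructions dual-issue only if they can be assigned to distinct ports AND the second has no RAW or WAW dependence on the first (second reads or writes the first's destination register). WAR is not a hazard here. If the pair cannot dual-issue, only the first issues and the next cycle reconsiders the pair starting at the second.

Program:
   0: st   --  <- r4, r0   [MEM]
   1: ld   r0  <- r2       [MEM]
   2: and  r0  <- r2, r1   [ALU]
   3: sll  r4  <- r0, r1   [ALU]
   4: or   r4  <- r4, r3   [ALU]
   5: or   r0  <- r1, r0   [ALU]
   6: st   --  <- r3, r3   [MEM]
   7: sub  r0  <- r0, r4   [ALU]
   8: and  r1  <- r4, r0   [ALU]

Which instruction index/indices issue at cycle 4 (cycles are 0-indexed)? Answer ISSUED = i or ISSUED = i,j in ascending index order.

0. st.MEM @i0  | no-port MEM/MEM
1. ld.MEM @i1  | WAW r0
2. and.ALU @i2  | RAW r0
3. sll.ALU @i3  | RAW+WAW r4
4. or.ALU/or.ALU @i4+i5  | dual
5. st.MEM/sub.ALU @i6+i7  | dual
6. and.ALU @i8  | tail

ISSUED = 4,5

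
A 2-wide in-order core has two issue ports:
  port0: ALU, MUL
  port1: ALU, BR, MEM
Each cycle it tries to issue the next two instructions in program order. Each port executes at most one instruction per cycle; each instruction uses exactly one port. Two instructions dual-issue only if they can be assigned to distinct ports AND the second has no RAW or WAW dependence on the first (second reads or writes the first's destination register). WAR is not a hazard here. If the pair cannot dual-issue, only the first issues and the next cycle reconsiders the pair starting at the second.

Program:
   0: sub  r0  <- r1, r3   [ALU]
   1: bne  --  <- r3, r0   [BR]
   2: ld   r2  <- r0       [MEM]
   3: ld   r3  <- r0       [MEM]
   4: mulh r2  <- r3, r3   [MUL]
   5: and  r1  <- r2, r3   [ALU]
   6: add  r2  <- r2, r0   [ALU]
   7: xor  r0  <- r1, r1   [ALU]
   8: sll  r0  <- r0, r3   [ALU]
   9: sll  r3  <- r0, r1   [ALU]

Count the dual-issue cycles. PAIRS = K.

PAIRS = 1

c0: i0 sub.ALU  RAW r0
c1: i1 bne.BR  no-port BR/MEM
c2: i2 ld.MEM  no-port MEM/MEM
c3: i3 ld.MEM  RAW r3
c4: i4 mulh.MUL  RAW r2
c5: i5&i6 and.ALU+add.ALU  2-wide
c6: i7 xor.ALU  RAW+WAW r0
c7: i8 sll.ALU  RAW r0
c8: i9 sll.ALU  tail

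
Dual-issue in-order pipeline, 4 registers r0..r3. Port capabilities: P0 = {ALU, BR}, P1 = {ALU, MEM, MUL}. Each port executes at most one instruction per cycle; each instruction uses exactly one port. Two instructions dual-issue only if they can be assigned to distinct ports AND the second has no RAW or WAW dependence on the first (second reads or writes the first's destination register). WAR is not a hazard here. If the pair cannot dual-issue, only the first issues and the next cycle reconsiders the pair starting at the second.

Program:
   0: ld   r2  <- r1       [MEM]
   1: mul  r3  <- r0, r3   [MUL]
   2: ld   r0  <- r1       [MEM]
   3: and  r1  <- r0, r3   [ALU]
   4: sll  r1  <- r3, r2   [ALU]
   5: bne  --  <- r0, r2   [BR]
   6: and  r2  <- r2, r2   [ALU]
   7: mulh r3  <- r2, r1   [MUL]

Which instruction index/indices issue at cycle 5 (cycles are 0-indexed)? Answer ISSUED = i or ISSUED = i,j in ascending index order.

ISSUED = 6

0. ld.MEM @i0  | no-port MEM/MUL
1. mul.MUL @i1  | no-port MUL/MEM
2. ld.MEM @i2  | RAW r0
3. and.ALU @i3  | WAW r1
4. sll.ALU+bne.BR @i4/i5  | 2-wide
5. and.ALU @i6  | RAW r2
6. mulh.MUL @i7  | tail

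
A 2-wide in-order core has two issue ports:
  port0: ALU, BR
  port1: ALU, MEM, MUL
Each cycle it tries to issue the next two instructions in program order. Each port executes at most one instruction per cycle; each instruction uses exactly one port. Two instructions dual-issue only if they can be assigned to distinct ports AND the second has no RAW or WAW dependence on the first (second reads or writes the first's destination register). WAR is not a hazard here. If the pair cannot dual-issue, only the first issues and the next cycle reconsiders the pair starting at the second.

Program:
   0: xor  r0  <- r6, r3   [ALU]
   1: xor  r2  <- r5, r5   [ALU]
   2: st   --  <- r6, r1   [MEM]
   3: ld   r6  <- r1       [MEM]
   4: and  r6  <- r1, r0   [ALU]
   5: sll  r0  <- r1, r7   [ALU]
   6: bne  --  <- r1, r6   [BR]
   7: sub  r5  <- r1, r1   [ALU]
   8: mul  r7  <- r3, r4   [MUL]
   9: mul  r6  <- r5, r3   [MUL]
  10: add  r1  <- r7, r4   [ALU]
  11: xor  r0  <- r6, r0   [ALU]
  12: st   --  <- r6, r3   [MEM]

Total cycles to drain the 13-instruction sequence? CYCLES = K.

[0] i0+i1  xor.ALU/xor.ALU  -- pair
[1] i2  st.MEM  -- no-port MEM/MEM
[2] i3  ld.MEM  -- WAW r6
[3] i4+i5  and.ALU/sll.ALU  -- pair
[4] i6+i7  bne.BR/sub.ALU  -- pair
[5] i8  mul.MUL  -- no-port MUL/MUL
[6] i9+i10  mul.MUL/add.ALU  -- pair
[7] i11+i12  xor.ALU/st.MEM  -- pair

CYCLES = 8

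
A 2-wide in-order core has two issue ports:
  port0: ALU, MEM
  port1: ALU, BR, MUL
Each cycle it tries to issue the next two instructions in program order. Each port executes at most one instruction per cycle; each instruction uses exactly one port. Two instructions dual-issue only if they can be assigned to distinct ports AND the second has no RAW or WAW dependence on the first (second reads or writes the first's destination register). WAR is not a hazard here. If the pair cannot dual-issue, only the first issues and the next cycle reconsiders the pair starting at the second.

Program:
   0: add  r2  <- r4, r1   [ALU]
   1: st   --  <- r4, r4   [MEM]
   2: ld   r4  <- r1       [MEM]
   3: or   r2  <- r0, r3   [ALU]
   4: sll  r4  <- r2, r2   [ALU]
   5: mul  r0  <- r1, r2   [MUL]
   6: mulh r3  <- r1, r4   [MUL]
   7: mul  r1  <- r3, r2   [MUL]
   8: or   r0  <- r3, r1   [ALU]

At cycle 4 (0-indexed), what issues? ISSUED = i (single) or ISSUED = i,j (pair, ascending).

#0 head=0: add.ALU st.MEM i0&i1 pair
#1 head=2: ld.MEM or.ALU i2&i3 pair
#2 head=4: sll.ALU mul.MUL i4&i5 pair
#3 head=6: mulh.MUL i6 no-port MUL/MUL
#4 head=7: mul.MUL i7 RAW r1
#5 head=8: or.ALU i8 tail

ISSUED = 7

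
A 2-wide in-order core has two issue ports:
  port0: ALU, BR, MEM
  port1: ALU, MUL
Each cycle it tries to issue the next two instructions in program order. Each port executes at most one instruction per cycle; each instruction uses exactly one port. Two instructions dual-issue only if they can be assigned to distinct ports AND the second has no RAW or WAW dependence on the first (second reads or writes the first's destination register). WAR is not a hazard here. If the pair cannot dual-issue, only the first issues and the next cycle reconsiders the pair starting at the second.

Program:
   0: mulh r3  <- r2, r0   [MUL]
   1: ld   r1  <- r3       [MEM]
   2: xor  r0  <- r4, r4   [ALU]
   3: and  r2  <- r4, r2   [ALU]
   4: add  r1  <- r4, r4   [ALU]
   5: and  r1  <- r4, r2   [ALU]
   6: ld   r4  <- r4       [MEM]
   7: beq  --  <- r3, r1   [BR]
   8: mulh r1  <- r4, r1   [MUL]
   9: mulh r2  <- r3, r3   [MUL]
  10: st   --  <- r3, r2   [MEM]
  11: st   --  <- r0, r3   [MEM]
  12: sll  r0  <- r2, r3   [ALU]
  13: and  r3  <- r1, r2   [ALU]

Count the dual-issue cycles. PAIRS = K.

  cy0 -> i0 (mulh.MUL) RAW r3
  cy1 -> i1&i2 (ld.MEM+xor.ALU) pair
  cy2 -> i3&i4 (and.ALU+add.ALU) pair
  cy3 -> i5&i6 (and.ALU+ld.MEM) pair
  cy4 -> i7&i8 (beq.BR+mulh.MUL) pair
  cy5 -> i9 (mulh.MUL) RAW r2
  cy6 -> i10 (st.MEM) no-port MEM/MEM
  cy7 -> i11&i12 (st.MEM+sll.ALU) pair
  cy8 -> i13 (and.ALU) tail

PAIRS = 5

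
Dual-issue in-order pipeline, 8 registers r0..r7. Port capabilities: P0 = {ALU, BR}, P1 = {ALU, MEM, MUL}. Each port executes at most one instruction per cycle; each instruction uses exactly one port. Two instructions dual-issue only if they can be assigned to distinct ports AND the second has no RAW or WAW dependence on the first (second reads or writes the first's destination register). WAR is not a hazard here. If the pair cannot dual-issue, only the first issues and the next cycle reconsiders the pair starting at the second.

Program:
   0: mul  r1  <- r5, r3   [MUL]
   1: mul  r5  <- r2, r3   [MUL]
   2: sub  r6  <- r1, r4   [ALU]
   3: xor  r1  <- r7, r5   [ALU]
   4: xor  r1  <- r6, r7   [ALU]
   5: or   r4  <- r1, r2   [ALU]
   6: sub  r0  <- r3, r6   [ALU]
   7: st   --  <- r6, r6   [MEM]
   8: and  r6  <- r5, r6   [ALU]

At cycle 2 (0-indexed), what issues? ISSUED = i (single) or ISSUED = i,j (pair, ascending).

ISSUED = 3

0. mul.MUL @i0  | no-port MUL/MUL
1. mul.MUL;sub.ALU @i1&i2  | dual
2. xor.ALU @i3  | WAW r1
3. xor.ALU @i4  | RAW r1
4. or.ALU;sub.ALU @i5&i6  | dual
5. st.MEM;and.ALU @i7&i8  | dual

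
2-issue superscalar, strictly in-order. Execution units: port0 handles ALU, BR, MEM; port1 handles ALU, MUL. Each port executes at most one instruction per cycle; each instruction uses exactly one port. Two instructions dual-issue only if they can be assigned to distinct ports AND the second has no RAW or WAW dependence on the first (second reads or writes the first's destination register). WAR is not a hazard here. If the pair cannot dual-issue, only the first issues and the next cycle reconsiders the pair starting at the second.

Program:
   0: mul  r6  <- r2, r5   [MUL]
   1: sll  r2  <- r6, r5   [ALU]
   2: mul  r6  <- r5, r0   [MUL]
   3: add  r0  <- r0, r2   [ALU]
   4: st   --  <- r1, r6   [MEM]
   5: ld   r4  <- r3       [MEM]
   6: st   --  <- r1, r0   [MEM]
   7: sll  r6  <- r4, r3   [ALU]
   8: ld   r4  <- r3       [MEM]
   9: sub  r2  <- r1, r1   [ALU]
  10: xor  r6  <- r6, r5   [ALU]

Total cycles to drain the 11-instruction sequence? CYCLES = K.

CYCLES = 7

#0 head=0: mul i0 RAW r6
#1 head=1: sll/mul i1,i2 pair
#2 head=3: add/st i3,i4 pair
#3 head=5: ld i5 no-port MEM/MEM
#4 head=6: st/sll i6,i7 pair
#5 head=8: ld/sub i8,i9 pair
#6 head=10: xor i10 tail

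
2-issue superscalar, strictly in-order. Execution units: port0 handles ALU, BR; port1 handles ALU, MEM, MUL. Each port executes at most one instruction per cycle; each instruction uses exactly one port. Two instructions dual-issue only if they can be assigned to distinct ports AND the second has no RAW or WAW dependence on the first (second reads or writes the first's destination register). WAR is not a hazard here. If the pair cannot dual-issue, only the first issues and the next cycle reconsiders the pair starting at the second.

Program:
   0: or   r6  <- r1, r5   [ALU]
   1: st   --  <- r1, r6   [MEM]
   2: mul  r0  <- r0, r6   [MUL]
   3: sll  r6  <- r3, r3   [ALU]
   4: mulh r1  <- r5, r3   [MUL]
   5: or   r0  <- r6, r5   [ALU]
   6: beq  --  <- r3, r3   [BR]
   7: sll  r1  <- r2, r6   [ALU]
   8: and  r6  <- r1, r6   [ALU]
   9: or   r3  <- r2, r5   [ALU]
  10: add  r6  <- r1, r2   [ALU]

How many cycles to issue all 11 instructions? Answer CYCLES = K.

c0: i0 or  RAW r6
c1: i1 st  no-port MEM/MUL
c2: i2/i3 mul+sll  dual
c3: i4/i5 mulh+or  dual
c4: i6/i7 beq+sll  dual
c5: i8/i9 and+or  dual
c6: i10 add  tail

CYCLES = 7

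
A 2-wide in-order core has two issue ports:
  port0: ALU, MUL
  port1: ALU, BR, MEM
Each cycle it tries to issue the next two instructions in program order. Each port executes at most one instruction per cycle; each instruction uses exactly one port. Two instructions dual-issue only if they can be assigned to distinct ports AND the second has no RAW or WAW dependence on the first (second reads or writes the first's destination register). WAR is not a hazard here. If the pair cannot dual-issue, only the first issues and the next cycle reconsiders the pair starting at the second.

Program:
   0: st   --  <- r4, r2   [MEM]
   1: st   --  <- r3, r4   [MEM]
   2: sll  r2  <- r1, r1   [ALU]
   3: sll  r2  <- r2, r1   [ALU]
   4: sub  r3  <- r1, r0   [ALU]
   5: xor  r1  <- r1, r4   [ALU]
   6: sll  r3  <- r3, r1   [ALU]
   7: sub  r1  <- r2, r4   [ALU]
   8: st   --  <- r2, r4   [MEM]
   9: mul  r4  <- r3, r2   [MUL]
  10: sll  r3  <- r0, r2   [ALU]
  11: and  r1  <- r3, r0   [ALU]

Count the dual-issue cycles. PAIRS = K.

#0 head=0: st i0 no-port MEM/MEM
#1 head=1: st+sll i1/i2 pair
#2 head=3: sll+sub i3/i4 pair
#3 head=5: xor i5 RAW r1
#4 head=6: sll+sub i6/i7 pair
#5 head=8: st+mul i8/i9 pair
#6 head=10: sll i10 RAW r3
#7 head=11: and i11 tail

PAIRS = 4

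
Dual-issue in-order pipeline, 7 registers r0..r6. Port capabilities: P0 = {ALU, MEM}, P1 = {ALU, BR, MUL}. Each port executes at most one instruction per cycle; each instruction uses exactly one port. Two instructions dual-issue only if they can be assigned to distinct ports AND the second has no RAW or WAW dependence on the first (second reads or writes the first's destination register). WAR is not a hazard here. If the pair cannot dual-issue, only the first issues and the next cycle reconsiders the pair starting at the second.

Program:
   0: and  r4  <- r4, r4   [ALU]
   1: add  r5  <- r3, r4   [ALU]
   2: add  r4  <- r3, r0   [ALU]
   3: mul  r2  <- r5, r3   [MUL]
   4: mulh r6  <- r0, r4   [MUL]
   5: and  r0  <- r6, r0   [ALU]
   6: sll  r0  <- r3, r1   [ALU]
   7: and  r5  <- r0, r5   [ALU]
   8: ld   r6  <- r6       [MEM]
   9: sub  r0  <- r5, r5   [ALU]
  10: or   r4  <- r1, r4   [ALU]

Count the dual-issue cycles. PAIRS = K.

c0: i0 and.ALU  RAW r4
c1: i1/i2 add.ALU+add.ALU  dual
c2: i3 mul.MUL  no-port MUL/MUL
c3: i4 mulh.MUL  RAW r6
c4: i5 and.ALU  WAW r0
c5: i6 sll.ALU  RAW r0
c6: i7/i8 and.ALU+ld.MEM  dual
c7: i9/i10 sub.ALU+or.ALU  dual

PAIRS = 3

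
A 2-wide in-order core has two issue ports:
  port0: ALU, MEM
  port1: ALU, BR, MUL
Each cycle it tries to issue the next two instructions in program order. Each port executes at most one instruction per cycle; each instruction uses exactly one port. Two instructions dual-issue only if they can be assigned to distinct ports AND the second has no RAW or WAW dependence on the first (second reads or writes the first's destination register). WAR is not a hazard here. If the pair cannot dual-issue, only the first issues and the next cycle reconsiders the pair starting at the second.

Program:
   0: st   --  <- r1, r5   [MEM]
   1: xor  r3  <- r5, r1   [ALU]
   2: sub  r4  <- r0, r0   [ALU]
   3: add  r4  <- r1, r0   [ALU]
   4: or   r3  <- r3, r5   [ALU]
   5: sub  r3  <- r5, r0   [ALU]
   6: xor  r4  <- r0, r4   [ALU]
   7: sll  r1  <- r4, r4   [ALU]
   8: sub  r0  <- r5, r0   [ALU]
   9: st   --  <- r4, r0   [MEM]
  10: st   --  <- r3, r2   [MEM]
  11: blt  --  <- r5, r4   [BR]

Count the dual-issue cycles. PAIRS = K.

PAIRS = 5

#0 head=0: st xor i0,i1 pair
#1 head=2: sub i2 WAW r4
#2 head=3: add or i3,i4 pair
#3 head=5: sub xor i5,i6 pair
#4 head=7: sll sub i7,i8 pair
#5 head=9: st i9 no-port MEM/MEM
#6 head=10: st blt i10,i11 pair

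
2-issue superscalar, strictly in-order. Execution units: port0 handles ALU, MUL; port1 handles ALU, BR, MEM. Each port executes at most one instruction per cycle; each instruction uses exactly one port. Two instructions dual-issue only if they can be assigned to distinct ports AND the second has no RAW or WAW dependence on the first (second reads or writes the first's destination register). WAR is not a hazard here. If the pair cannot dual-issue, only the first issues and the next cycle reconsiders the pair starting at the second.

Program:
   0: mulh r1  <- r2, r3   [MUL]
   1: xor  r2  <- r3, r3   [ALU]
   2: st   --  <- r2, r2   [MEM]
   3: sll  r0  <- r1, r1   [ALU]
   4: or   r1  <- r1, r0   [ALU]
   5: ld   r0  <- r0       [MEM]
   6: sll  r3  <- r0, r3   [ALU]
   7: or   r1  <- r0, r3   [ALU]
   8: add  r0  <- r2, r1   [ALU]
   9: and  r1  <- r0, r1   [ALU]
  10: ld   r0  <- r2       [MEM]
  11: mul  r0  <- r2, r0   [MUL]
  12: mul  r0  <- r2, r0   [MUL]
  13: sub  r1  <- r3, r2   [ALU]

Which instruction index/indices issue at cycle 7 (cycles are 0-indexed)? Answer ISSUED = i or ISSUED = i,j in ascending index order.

ISSUED = 11

c0: i0/i1 mulh.MUL xor.ALU  pair
c1: i2/i3 st.MEM sll.ALU  pair
c2: i4/i5 or.ALU ld.MEM  pair
c3: i6 sll.ALU  RAW r3
c4: i7 or.ALU  RAW r1
c5: i8 add.ALU  RAW r0
c6: i9/i10 and.ALU ld.MEM  pair
c7: i11 mul.MUL  no-port MUL/MUL
c8: i12/i13 mul.MUL sub.ALU  pair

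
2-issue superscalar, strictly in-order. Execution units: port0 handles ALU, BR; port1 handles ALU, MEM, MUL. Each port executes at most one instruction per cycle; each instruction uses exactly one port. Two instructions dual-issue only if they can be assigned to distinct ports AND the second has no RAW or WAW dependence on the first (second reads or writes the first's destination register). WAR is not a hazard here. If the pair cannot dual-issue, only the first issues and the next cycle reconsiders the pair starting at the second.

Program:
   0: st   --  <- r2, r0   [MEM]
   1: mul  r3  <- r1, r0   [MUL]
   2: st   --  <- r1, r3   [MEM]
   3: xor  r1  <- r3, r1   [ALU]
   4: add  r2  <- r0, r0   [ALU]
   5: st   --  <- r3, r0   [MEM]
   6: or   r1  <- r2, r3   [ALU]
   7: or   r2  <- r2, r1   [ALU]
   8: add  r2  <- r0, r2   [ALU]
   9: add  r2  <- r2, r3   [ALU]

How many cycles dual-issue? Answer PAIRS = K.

PAIRS = 2

0. st @i0  | no-port MEM/MUL
1. mul @i1  | no-port MUL/MEM
2. st+xor @i2/i3  | dual
3. add+st @i4/i5  | dual
4. or @i6  | RAW r1
5. or @i7  | RAW+WAW r2
6. add @i8  | RAW+WAW r2
7. add @i9  | tail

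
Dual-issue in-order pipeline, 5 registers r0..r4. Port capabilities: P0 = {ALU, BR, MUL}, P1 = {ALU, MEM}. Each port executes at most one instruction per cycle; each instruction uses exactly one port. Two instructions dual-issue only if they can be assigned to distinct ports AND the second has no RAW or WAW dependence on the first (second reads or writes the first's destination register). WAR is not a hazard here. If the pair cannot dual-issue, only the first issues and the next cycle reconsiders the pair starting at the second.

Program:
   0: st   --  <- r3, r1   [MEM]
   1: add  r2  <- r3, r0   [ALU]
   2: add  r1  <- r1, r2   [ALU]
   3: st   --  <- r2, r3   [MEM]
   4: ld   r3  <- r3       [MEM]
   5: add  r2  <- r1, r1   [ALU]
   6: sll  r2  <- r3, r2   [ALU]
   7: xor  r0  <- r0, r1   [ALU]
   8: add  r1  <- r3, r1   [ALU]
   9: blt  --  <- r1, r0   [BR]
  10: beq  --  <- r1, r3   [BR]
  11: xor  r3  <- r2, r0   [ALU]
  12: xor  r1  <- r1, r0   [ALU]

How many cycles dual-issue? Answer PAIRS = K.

PAIRS = 5

0. st;add @i0&i1  | 2-wide
1. add;st @i2&i3  | 2-wide
2. ld;add @i4&i5  | 2-wide
3. sll;xor @i6&i7  | 2-wide
4. add @i8  | RAW r1
5. blt @i9  | no-port BR/BR
6. beq;xor @i10&i11  | 2-wide
7. xor @i12  | tail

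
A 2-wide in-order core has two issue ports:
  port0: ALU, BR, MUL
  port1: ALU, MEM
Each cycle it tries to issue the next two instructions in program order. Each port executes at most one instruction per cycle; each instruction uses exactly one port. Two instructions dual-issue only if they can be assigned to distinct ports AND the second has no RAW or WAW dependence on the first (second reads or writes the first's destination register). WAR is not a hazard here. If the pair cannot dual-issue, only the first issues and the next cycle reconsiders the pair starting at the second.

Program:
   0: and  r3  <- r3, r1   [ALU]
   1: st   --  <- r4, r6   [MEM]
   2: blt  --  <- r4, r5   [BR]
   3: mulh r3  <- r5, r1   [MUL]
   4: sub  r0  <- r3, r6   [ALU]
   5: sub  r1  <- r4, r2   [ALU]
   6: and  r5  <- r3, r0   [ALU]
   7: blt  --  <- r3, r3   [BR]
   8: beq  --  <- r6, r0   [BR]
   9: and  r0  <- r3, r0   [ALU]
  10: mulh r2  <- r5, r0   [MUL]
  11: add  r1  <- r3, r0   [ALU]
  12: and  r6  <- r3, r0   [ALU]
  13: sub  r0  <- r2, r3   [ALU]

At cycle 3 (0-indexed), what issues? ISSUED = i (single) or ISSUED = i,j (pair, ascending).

t=0 i0/i1:and.ALU/st.MEM ; dual
t=1 i2:blt.BR ; no-port BR/MUL
t=2 i3:mulh.MUL ; RAW r3
t=3 i4/i5:sub.ALU/sub.ALU ; dual
t=4 i6/i7:and.ALU/blt.BR ; dual
t=5 i8/i9:beq.BR/and.ALU ; dual
t=6 i10/i11:mulh.MUL/add.ALU ; dual
t=7 i12/i13:and.ALU/sub.ALU ; dual

ISSUED = 4,5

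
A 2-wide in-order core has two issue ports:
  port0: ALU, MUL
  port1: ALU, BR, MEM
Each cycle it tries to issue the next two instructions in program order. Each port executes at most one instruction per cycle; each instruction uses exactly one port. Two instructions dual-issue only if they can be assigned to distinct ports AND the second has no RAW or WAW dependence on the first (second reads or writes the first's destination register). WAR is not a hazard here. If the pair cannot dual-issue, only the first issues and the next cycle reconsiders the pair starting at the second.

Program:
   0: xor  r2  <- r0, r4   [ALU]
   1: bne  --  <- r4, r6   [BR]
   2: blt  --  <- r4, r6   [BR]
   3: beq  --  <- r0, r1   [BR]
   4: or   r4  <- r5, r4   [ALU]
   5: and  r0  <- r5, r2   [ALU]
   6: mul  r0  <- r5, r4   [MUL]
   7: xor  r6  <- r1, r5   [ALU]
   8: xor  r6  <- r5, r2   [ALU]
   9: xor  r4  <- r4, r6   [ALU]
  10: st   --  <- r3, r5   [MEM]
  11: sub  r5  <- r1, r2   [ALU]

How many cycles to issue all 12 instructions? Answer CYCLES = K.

t=0 i0/i1:xor.ALU;bne.BR ; 2-wide
t=1 i2:blt.BR ; no-port BR/BR
t=2 i3/i4:beq.BR;or.ALU ; 2-wide
t=3 i5:and.ALU ; WAW r0
t=4 i6/i7:mul.MUL;xor.ALU ; 2-wide
t=5 i8:xor.ALU ; RAW r6
t=6 i9/i10:xor.ALU;st.MEM ; 2-wide
t=7 i11:sub.ALU ; tail

CYCLES = 8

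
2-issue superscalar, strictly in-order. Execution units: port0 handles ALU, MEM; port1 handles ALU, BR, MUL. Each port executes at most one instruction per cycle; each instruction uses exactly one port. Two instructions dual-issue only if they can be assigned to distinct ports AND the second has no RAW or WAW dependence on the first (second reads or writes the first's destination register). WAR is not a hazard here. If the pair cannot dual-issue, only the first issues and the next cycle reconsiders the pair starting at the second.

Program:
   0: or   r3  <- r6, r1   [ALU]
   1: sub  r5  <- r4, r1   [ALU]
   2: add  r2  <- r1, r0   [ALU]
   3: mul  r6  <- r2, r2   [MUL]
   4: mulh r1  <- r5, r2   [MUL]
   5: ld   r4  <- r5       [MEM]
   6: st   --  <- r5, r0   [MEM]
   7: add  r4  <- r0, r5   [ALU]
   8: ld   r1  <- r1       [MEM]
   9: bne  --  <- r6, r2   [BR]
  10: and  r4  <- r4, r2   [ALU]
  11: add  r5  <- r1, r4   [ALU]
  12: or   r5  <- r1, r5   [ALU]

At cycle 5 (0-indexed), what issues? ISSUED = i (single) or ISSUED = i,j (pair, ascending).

ISSUED = 8,9

#0 head=0: or;sub i0+i1 pair
#1 head=2: add i2 RAW r2
#2 head=3: mul i3 no-port MUL/MUL
#3 head=4: mulh;ld i4+i5 pair
#4 head=6: st;add i6+i7 pair
#5 head=8: ld;bne i8+i9 pair
#6 head=10: and i10 RAW r4
#7 head=11: add i11 RAW+WAW r5
#8 head=12: or i12 tail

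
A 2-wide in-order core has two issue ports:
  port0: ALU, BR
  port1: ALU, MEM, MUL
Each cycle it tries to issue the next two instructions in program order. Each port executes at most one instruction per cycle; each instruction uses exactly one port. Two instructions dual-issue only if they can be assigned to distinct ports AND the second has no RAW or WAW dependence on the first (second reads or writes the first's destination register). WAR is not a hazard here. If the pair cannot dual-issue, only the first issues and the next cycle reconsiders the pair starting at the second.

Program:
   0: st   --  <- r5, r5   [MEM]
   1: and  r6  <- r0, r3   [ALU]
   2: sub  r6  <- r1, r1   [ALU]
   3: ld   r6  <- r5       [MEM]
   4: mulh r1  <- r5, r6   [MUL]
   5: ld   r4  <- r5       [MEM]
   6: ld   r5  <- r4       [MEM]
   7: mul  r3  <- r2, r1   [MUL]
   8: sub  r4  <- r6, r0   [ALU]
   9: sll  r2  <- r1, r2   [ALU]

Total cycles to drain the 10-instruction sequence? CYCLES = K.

[0] i0/i1  st+and  -- pair
[1] i2  sub  -- WAW r6
[2] i3  ld  -- no-port MEM/MUL
[3] i4  mulh  -- no-port MUL/MEM
[4] i5  ld  -- no-port MEM/MEM
[5] i6  ld  -- no-port MEM/MUL
[6] i7/i8  mul+sub  -- pair
[7] i9  sll  -- tail

CYCLES = 8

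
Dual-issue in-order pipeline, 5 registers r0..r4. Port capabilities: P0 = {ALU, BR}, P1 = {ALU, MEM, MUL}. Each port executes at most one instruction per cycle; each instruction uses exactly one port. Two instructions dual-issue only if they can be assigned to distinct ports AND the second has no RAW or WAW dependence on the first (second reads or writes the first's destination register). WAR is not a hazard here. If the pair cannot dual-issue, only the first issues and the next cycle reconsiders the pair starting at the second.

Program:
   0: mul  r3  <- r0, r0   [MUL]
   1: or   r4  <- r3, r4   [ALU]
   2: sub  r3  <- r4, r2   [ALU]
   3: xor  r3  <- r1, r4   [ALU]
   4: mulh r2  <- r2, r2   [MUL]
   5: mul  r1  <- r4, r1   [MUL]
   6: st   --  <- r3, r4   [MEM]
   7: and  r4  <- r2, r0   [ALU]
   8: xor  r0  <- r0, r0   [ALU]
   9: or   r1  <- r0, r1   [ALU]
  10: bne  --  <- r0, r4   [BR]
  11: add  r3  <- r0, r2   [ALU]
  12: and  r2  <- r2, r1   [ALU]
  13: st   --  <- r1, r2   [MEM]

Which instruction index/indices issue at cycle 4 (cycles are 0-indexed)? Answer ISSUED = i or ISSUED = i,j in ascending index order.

ISSUED = 5

0. mul.MUL @i0  | RAW r3
1. or.ALU @i1  | RAW r4
2. sub.ALU @i2  | WAW r3
3. xor.ALU/mulh.MUL @i3&i4  | dual
4. mul.MUL @i5  | no-port MUL/MEM
5. st.MEM/and.ALU @i6&i7  | dual
6. xor.ALU @i8  | RAW r0
7. or.ALU/bne.BR @i9&i10  | dual
8. add.ALU/and.ALU @i11&i12  | dual
9. st.MEM @i13  | tail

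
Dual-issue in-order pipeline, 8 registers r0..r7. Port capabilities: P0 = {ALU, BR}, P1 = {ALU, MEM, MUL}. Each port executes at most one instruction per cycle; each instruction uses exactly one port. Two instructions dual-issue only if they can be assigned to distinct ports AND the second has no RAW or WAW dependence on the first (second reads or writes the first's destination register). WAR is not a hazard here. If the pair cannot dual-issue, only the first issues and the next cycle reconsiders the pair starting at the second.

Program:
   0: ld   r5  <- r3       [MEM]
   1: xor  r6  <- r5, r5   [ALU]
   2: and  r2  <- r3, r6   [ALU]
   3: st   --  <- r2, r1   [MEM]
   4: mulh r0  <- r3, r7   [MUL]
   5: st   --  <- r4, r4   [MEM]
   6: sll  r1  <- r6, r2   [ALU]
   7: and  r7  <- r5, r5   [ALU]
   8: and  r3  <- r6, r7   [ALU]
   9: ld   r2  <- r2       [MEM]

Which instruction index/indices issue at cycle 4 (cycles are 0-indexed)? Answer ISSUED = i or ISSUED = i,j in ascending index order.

ISSUED = 4

0. ld.MEM @i0  | RAW r5
1. xor.ALU @i1  | RAW r6
2. and.ALU @i2  | RAW r2
3. st.MEM @i3  | no-port MEM/MUL
4. mulh.MUL @i4  | no-port MUL/MEM
5. st.MEM sll.ALU @i5/i6  | dual
6. and.ALU @i7  | RAW r7
7. and.ALU ld.MEM @i8/i9  | dual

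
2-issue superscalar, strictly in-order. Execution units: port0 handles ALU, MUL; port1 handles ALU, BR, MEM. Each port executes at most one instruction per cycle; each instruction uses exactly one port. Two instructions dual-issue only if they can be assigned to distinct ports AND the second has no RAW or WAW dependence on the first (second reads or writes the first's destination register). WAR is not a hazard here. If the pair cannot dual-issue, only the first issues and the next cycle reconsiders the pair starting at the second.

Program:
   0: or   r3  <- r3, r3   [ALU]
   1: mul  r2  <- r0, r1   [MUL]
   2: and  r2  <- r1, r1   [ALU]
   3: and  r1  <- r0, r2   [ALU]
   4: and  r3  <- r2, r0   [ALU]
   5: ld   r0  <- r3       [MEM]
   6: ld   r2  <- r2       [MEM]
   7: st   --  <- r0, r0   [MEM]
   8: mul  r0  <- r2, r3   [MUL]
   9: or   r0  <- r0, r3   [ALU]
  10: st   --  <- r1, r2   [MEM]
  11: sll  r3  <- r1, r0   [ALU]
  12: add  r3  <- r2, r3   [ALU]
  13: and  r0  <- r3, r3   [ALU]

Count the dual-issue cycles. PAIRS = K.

PAIRS = 4

c0: i0,i1 or.ALU/mul.MUL  2-wide
c1: i2 and.ALU  RAW r2
c2: i3,i4 and.ALU/and.ALU  2-wide
c3: i5 ld.MEM  no-port MEM/MEM
c4: i6 ld.MEM  no-port MEM/MEM
c5: i7,i8 st.MEM/mul.MUL  2-wide
c6: i9,i10 or.ALU/st.MEM  2-wide
c7: i11 sll.ALU  RAW+WAW r3
c8: i12 add.ALU  RAW r3
c9: i13 and.ALU  tail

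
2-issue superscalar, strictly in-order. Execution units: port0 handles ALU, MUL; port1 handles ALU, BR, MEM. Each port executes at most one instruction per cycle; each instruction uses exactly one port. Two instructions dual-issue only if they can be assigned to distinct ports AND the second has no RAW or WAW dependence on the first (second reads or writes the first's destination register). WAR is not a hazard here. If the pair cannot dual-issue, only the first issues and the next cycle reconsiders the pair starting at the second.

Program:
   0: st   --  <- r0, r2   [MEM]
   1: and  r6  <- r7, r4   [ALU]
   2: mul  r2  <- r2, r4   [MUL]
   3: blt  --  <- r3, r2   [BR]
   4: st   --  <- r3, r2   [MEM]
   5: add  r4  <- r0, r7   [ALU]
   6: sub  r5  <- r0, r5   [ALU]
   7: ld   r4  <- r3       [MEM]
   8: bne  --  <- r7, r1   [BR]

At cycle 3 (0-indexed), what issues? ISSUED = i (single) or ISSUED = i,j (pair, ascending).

0. st.MEM and.ALU @i0+i1  | dual
1. mul.MUL @i2  | RAW r2
2. blt.BR @i3  | no-port BR/MEM
3. st.MEM add.ALU @i4+i5  | dual
4. sub.ALU ld.MEM @i6+i7  | dual
5. bne.BR @i8  | tail

ISSUED = 4,5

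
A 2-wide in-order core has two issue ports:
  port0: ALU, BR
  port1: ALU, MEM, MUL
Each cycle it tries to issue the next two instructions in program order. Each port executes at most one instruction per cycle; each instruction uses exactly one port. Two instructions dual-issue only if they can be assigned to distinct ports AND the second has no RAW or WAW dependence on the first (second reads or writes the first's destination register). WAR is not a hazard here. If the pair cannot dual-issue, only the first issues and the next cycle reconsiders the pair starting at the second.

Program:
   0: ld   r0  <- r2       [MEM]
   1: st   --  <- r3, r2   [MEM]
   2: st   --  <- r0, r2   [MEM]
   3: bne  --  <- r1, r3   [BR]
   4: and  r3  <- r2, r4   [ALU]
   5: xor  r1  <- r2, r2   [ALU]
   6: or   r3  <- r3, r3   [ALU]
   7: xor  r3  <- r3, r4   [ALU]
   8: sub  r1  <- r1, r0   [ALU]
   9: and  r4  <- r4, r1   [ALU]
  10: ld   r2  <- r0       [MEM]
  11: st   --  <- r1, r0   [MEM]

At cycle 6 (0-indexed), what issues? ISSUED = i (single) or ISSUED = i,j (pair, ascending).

ISSUED = 9,10

[0] i0  ld  -- no-port MEM/MEM
[1] i1  st  -- no-port MEM/MEM
[2] i2,i3  st bne  -- 2-wide
[3] i4,i5  and xor  -- 2-wide
[4] i6  or  -- RAW+WAW r3
[5] i7,i8  xor sub  -- 2-wide
[6] i9,i10  and ld  -- 2-wide
[7] i11  st  -- tail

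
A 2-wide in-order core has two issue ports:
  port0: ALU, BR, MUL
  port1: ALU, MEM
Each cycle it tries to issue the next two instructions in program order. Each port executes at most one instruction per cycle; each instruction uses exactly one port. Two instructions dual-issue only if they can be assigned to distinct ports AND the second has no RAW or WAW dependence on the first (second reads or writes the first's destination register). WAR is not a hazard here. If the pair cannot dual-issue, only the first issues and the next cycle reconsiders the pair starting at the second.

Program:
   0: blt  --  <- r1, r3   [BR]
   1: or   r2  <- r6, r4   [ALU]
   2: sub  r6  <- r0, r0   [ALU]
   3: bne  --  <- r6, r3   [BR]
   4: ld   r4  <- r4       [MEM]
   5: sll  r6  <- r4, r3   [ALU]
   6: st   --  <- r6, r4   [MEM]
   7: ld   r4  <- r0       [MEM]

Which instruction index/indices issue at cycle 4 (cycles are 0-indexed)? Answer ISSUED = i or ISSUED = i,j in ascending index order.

ISSUED = 6

#0 head=0: blt.BR+or.ALU i0+i1 dual
#1 head=2: sub.ALU i2 RAW r6
#2 head=3: bne.BR+ld.MEM i3+i4 dual
#3 head=5: sll.ALU i5 RAW r6
#4 head=6: st.MEM i6 no-port MEM/MEM
#5 head=7: ld.MEM i7 tail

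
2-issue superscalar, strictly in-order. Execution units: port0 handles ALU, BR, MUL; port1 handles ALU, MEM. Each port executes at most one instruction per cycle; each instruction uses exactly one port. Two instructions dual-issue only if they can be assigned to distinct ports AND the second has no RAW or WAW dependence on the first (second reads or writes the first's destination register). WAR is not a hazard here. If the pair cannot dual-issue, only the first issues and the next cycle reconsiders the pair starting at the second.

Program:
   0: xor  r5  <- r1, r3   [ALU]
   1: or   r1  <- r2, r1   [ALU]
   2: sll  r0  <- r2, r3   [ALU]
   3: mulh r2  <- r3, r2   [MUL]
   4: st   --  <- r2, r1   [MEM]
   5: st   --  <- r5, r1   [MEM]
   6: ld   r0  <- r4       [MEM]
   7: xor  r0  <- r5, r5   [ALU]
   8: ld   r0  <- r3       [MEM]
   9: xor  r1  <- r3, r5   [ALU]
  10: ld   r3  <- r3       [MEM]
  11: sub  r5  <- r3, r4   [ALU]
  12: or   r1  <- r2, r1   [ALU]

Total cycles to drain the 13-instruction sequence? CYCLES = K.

CYCLES = 9

  cy0 -> i0+i1 (xor+or) pair
  cy1 -> i2+i3 (sll+mulh) pair
  cy2 -> i4 (st) no-port MEM/MEM
  cy3 -> i5 (st) no-port MEM/MEM
  cy4 -> i6 (ld) WAW r0
  cy5 -> i7 (xor) WAW r0
  cy6 -> i8+i9 (ld+xor) pair
  cy7 -> i10 (ld) RAW r3
  cy8 -> i11+i12 (sub+or) pair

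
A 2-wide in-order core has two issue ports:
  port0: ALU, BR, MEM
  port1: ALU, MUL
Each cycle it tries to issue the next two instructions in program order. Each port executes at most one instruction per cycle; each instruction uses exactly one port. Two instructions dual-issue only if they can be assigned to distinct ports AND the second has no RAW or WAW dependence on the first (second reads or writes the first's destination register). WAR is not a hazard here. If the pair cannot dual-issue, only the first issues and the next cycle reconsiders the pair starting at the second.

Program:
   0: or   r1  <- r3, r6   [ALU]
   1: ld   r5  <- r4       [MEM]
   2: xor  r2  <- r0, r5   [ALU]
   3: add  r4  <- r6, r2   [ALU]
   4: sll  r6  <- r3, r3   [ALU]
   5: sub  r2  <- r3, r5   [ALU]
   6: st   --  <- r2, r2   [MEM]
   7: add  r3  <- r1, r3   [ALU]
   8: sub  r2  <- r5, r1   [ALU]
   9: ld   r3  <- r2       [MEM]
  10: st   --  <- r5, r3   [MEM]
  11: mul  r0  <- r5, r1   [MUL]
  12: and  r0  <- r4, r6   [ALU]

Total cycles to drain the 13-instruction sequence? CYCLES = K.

t=0 i0,i1:or+ld ; dual
t=1 i2:xor ; RAW r2
t=2 i3,i4:add+sll ; dual
t=3 i5:sub ; RAW r2
t=4 i6,i7:st+add ; dual
t=5 i8:sub ; RAW r2
t=6 i9:ld ; no-port MEM/MEM
t=7 i10,i11:st+mul ; dual
t=8 i12:and ; tail

CYCLES = 9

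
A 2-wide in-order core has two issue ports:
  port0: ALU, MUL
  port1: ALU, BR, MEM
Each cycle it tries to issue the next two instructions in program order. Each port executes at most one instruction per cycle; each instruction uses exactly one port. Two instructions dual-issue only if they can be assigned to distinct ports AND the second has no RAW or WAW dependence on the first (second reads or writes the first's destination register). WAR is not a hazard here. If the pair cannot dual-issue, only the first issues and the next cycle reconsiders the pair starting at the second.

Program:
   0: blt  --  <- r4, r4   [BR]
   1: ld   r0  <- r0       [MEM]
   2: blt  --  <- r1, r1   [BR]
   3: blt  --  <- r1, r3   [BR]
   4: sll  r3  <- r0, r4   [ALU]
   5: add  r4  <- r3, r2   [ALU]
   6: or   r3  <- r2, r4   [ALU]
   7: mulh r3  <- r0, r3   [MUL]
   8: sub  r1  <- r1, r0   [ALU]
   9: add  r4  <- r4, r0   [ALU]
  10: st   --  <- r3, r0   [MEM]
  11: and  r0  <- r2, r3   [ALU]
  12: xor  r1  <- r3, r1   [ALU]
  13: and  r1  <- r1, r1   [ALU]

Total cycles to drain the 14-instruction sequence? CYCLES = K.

0. blt.BR @i0  | no-port BR/MEM
1. ld.MEM @i1  | no-port MEM/BR
2. blt.BR @i2  | no-port BR/BR
3. blt.BR sll.ALU @i3&i4  | 2-wide
4. add.ALU @i5  | RAW r4
5. or.ALU @i6  | RAW+WAW r3
6. mulh.MUL sub.ALU @i7&i8  | 2-wide
7. add.ALU st.MEM @i9&i10  | 2-wide
8. and.ALU xor.ALU @i11&i12  | 2-wide
9. and.ALU @i13  | tail

CYCLES = 10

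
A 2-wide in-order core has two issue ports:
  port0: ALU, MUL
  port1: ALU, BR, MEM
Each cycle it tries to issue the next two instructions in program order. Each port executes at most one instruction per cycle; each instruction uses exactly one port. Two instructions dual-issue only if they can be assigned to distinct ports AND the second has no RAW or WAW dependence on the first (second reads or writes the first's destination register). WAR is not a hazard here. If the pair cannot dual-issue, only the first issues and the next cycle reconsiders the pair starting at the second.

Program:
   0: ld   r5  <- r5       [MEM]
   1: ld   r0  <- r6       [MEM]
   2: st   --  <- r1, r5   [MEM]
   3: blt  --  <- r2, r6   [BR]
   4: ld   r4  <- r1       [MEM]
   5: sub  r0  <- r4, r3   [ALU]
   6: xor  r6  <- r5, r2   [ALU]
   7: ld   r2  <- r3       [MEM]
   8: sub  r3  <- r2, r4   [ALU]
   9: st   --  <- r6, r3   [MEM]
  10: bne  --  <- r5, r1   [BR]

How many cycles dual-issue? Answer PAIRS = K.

PAIRS = 1

t=0 i0:ld ; no-port MEM/MEM
t=1 i1:ld ; no-port MEM/MEM
t=2 i2:st ; no-port MEM/BR
t=3 i3:blt ; no-port BR/MEM
t=4 i4:ld ; RAW r4
t=5 i5/i6:sub;xor ; pair
t=6 i7:ld ; RAW r2
t=7 i8:sub ; RAW r3
t=8 i9:st ; no-port MEM/BR
t=9 i10:bne ; tail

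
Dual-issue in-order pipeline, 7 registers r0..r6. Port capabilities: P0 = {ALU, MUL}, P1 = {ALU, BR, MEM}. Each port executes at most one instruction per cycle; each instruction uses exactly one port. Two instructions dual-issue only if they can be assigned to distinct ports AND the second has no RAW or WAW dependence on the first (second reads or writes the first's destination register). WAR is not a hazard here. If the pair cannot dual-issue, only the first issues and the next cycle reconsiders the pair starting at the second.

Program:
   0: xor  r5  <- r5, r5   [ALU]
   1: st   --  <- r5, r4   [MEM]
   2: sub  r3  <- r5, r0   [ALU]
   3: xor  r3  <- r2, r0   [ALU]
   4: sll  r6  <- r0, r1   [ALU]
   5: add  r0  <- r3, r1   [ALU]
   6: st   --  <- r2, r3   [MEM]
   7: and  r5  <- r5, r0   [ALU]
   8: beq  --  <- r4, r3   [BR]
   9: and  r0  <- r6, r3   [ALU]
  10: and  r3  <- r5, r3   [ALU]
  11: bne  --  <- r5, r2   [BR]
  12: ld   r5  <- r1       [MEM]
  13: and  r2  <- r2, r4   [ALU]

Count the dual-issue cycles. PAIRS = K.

PAIRS = 6

  cy0 -> i0 (xor) RAW r5
  cy1 -> i1+i2 (st;sub) pair
  cy2 -> i3+i4 (xor;sll) pair
  cy3 -> i5+i6 (add;st) pair
  cy4 -> i7+i8 (and;beq) pair
  cy5 -> i9+i10 (and;and) pair
  cy6 -> i11 (bne) no-port BR/MEM
  cy7 -> i12+i13 (ld;and) pair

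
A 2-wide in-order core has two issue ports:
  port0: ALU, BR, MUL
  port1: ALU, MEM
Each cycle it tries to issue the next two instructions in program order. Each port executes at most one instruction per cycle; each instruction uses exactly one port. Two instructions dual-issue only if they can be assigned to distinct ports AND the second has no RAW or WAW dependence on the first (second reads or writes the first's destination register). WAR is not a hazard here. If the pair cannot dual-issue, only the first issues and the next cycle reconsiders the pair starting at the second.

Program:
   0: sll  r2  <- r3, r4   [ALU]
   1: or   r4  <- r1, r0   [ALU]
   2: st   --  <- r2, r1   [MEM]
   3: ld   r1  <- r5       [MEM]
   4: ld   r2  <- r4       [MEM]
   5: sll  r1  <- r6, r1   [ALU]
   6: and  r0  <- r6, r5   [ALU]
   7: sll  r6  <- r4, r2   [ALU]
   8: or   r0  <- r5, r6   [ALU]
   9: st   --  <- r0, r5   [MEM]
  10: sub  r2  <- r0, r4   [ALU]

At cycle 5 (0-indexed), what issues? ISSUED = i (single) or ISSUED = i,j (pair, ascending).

ISSUED = 8

t=0 i0&i1:sll.ALU/or.ALU ; dual
t=1 i2:st.MEM ; no-port MEM/MEM
t=2 i3:ld.MEM ; no-port MEM/MEM
t=3 i4&i5:ld.MEM/sll.ALU ; dual
t=4 i6&i7:and.ALU/sll.ALU ; dual
t=5 i8:or.ALU ; RAW r0
t=6 i9&i10:st.MEM/sub.ALU ; dual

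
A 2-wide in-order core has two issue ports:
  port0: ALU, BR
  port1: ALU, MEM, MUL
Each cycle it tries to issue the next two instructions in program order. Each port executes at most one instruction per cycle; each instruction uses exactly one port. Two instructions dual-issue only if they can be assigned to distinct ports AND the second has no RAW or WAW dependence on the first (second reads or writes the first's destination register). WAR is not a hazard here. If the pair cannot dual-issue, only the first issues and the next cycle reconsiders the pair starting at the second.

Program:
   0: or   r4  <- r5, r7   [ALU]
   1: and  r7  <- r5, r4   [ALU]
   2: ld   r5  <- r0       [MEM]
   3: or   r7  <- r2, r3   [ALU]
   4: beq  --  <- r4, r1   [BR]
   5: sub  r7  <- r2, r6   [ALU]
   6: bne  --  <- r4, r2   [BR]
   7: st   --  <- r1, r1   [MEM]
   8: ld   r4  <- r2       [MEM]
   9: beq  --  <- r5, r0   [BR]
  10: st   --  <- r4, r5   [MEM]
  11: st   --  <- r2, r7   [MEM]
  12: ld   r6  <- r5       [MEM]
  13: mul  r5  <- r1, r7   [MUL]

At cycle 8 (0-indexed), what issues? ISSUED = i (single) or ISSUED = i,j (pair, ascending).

ISSUED = 12

[0] i0  or  -- RAW r4
[1] i1&i2  and ld  -- dual
[2] i3&i4  or beq  -- dual
[3] i5&i6  sub bne  -- dual
[4] i7  st  -- no-port MEM/MEM
[5] i8&i9  ld beq  -- dual
[6] i10  st  -- no-port MEM/MEM
[7] i11  st  -- no-port MEM/MEM
[8] i12  ld  -- no-port MEM/MUL
[9] i13  mul  -- tail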